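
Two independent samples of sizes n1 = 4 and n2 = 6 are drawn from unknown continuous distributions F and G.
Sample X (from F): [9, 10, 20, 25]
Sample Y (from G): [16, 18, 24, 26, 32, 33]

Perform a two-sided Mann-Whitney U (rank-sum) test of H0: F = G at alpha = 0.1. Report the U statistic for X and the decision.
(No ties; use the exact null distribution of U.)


Step 1: Combine and sort all 10 observations; assign midranks.
sorted (value, group): (9,X), (10,X), (16,Y), (18,Y), (20,X), (24,Y), (25,X), (26,Y), (32,Y), (33,Y)
ranks: 9->1, 10->2, 16->3, 18->4, 20->5, 24->6, 25->7, 26->8, 32->9, 33->10
Step 2: Rank sum for X: R1 = 1 + 2 + 5 + 7 = 15.
Step 3: U_X = R1 - n1(n1+1)/2 = 15 - 4*5/2 = 15 - 10 = 5.
       U_Y = n1*n2 - U_X = 24 - 5 = 19.
Step 4: No ties, so the exact null distribution of U (based on enumerating the C(10,4) = 210 equally likely rank assignments) gives the two-sided p-value.
Step 5: p-value = 0.171429; compare to alpha = 0.1. fail to reject H0.

U_X = 5, p = 0.171429, fail to reject H0 at alpha = 0.1.


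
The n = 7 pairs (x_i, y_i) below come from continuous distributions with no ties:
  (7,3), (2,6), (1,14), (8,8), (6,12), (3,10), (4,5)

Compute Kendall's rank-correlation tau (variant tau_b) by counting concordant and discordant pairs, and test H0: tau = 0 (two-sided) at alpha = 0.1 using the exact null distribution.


Step 1: Enumerate the 21 unordered pairs (i,j) with i<j and classify each by sign(x_j-x_i) * sign(y_j-y_i).
  (1,2):dx=-5,dy=+3->D; (1,3):dx=-6,dy=+11->D; (1,4):dx=+1,dy=+5->C; (1,5):dx=-1,dy=+9->D
  (1,6):dx=-4,dy=+7->D; (1,7):dx=-3,dy=+2->D; (2,3):dx=-1,dy=+8->D; (2,4):dx=+6,dy=+2->C
  (2,5):dx=+4,dy=+6->C; (2,6):dx=+1,dy=+4->C; (2,7):dx=+2,dy=-1->D; (3,4):dx=+7,dy=-6->D
  (3,5):dx=+5,dy=-2->D; (3,6):dx=+2,dy=-4->D; (3,7):dx=+3,dy=-9->D; (4,5):dx=-2,dy=+4->D
  (4,6):dx=-5,dy=+2->D; (4,7):dx=-4,dy=-3->C; (5,6):dx=-3,dy=-2->C; (5,7):dx=-2,dy=-7->C
  (6,7):dx=+1,dy=-5->D
Step 2: C = 7, D = 14, total pairs = 21.
Step 3: tau = (C - D)/(n(n-1)/2) = (7 - 14)/21 = -0.333333.
Step 4: Exact two-sided p-value (enumerate n! = 5040 permutations of y under H0): p = 0.381349.
Step 5: alpha = 0.1. fail to reject H0.

tau_b = -0.3333 (C=7, D=14), p = 0.381349, fail to reject H0.


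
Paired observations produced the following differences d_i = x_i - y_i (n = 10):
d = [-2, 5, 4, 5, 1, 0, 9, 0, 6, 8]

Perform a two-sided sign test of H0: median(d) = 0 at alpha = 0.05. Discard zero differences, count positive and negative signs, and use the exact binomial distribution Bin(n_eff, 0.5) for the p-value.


Step 1: Discard zero differences. Original n = 10; n_eff = number of nonzero differences = 8.
Nonzero differences (with sign): -2, +5, +4, +5, +1, +9, +6, +8
Step 2: Count signs: positive = 7, negative = 1.
Step 3: Under H0: P(positive) = 0.5, so the number of positives S ~ Bin(8, 0.5).
Step 4: Two-sided exact p-value = sum of Bin(8,0.5) probabilities at or below the observed probability = 0.070312.
Step 5: alpha = 0.05. fail to reject H0.

n_eff = 8, pos = 7, neg = 1, p = 0.070312, fail to reject H0.


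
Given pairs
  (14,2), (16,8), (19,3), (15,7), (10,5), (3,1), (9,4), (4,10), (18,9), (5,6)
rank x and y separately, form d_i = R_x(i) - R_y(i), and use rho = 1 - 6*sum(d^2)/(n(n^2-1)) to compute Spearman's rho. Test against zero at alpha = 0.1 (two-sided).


Step 1: Rank x and y separately (midranks; no ties here).
rank(x): 14->6, 16->8, 19->10, 15->7, 10->5, 3->1, 9->4, 4->2, 18->9, 5->3
rank(y): 2->2, 8->8, 3->3, 7->7, 5->5, 1->1, 4->4, 10->10, 9->9, 6->6
Step 2: d_i = R_x(i) - R_y(i); compute d_i^2.
  (6-2)^2=16, (8-8)^2=0, (10-3)^2=49, (7-7)^2=0, (5-5)^2=0, (1-1)^2=0, (4-4)^2=0, (2-10)^2=64, (9-9)^2=0, (3-6)^2=9
sum(d^2) = 138.
Step 3: rho = 1 - 6*138 / (10*(10^2 - 1)) = 1 - 828/990 = 0.163636.
Step 4: Under H0, t = rho * sqrt((n-2)/(1-rho^2)) = 0.4692 ~ t(8).
Step 5: Two-sided p-value from the t-distribution with 8 df = 0.651477.
Step 6: alpha = 0.1. fail to reject H0.

rho = 0.1636, p = 0.651477, fail to reject H0 at alpha = 0.1.


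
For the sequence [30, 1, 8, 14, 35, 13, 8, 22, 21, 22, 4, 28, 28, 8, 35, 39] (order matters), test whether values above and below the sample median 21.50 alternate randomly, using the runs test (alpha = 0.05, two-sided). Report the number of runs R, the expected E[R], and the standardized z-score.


Step 1: Compute median = 21.50; label A = above, B = below.
Labels in order: ABBBABBABABAABAA  (n_A = 8, n_B = 8)
Step 2: Count runs R = 11.
Step 3: Under H0 (random ordering), E[R] = 2*n_A*n_B/(n_A+n_B) + 1 = 2*8*8/16 + 1 = 9.0000.
        Var[R] = 2*n_A*n_B*(2*n_A*n_B - n_A - n_B) / ((n_A+n_B)^2 * (n_A+n_B-1)) = 14336/3840 = 3.7333.
        SD[R] = 1.9322.
Step 4: Continuity-corrected z = (R - 0.5 - E[R]) / SD[R] = (11 - 0.5 - 9.0000) / 1.9322 = 0.7763.
Step 5: Two-sided p-value via normal approximation = 2*(1 - Phi(|z|)) = 0.437558.
Step 6: alpha = 0.05. fail to reject H0.

R = 11, z = 0.7763, p = 0.437558, fail to reject H0.


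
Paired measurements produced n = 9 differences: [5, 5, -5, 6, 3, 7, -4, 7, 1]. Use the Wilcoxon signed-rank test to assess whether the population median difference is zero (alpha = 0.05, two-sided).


Step 1: Drop any zero differences (none here) and take |d_i|.
|d| = [5, 5, 5, 6, 3, 7, 4, 7, 1]
Step 2: Midrank |d_i| (ties get averaged ranks).
ranks: |5|->5, |5|->5, |5|->5, |6|->7, |3|->2, |7|->8.5, |4|->3, |7|->8.5, |1|->1
Step 3: Attach original signs; sum ranks with positive sign and with negative sign.
W+ = 5 + 5 + 7 + 2 + 8.5 + 8.5 + 1 = 37
W- = 5 + 3 = 8
(Check: W+ + W- = 45 should equal n(n+1)/2 = 45.)
Step 4: Test statistic W = min(W+, W-) = 8.
Step 5: Ties in |d|, so use the tie-corrected normal approximation.
        E[W] = n(n+1)/4 = 9*10/4 = 22.5.
        Tie groups: |d|=5 (t=3), |d|=7 (t=2); sum(t^3 - t) = 30.
        Var[W] = n(n+1)(2n+1)/24 - sum(t^3-t)/48 = 1710/24 - 30/48 = 70.625.
        z = (W - E[W]) / sqrt(Var[W]) = (8 - 22.5) / 8.4039 = -1.7254.
        Two-sided p = 2*Phi(z) = 0.084456.
Step 6: alpha = 0.05. fail to reject H0.

W+ = 37, W- = 8, W = min = 8, p = 0.084456, fail to reject H0.


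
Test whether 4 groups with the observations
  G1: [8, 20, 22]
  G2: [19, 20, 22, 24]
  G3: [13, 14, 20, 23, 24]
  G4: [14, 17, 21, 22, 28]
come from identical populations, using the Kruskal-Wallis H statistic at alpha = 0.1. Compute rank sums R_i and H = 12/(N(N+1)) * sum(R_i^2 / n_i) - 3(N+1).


Step 1: Combine all N = 17 observations and assign midranks.
sorted (value, group, rank): (8,G1,1), (13,G3,2), (14,G3,3.5), (14,G4,3.5), (17,G4,5), (19,G2,6), (20,G1,8), (20,G2,8), (20,G3,8), (21,G4,10), (22,G1,12), (22,G2,12), (22,G4,12), (23,G3,14), (24,G2,15.5), (24,G3,15.5), (28,G4,17)
Step 2: Sum ranks within each group.
R_1 = 21 (n_1 = 3)
R_2 = 41.5 (n_2 = 4)
R_3 = 43 (n_3 = 5)
R_4 = 47.5 (n_4 = 5)
Step 3: H = 12/(N(N+1)) * sum(R_i^2/n_i) - 3(N+1)
     = 12/(17*18) * (21^2/3 + 41.5^2/4 + 43^2/5 + 47.5^2/5) - 3*18
     = 0.039216 * 1398.61 - 54
     = 0.847549.
Step 4: Ties present; correction factor C = 1 - 60/(17^3 - 17) = 0.987745. Corrected H = 0.847549 / 0.987745 = 0.858065.
Step 5: Under H0, H ~ chi^2(3); p-value = 0.835534.
Step 6: alpha = 0.1. fail to reject H0.

H = 0.8581, df = 3, p = 0.835534, fail to reject H0.


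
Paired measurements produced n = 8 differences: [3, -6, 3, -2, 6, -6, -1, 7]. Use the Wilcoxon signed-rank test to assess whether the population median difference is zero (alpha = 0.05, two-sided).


Step 1: Drop any zero differences (none here) and take |d_i|.
|d| = [3, 6, 3, 2, 6, 6, 1, 7]
Step 2: Midrank |d_i| (ties get averaged ranks).
ranks: |3|->3.5, |6|->6, |3|->3.5, |2|->2, |6|->6, |6|->6, |1|->1, |7|->8
Step 3: Attach original signs; sum ranks with positive sign and with negative sign.
W+ = 3.5 + 3.5 + 6 + 8 = 21
W- = 6 + 2 + 6 + 1 = 15
(Check: W+ + W- = 36 should equal n(n+1)/2 = 36.)
Step 4: Test statistic W = min(W+, W-) = 15.
Step 5: Ties in |d|, so use the tie-corrected normal approximation.
        E[W] = n(n+1)/4 = 8*9/4 = 18.
        Tie groups: |d|=3 (t=2), |d|=6 (t=3); sum(t^3 - t) = 30.
        Var[W] = n(n+1)(2n+1)/24 - sum(t^3-t)/48 = 1224/24 - 30/48 = 50.375.
        z = (W - E[W]) / sqrt(Var[W]) = (15 - 18) / 7.0975 = -0.4227.
        Two-sided p = 2*Phi(z) = 0.672527.
Step 6: alpha = 0.05. fail to reject H0.

W+ = 21, W- = 15, W = min = 15, p = 0.672527, fail to reject H0.


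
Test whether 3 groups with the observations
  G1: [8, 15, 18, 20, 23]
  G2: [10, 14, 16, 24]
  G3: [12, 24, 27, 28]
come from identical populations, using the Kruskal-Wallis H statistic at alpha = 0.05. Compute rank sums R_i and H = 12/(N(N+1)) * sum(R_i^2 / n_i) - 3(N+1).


Step 1: Combine all N = 13 observations and assign midranks.
sorted (value, group, rank): (8,G1,1), (10,G2,2), (12,G3,3), (14,G2,4), (15,G1,5), (16,G2,6), (18,G1,7), (20,G1,8), (23,G1,9), (24,G2,10.5), (24,G3,10.5), (27,G3,12), (28,G3,13)
Step 2: Sum ranks within each group.
R_1 = 30 (n_1 = 5)
R_2 = 22.5 (n_2 = 4)
R_3 = 38.5 (n_3 = 4)
Step 3: H = 12/(N(N+1)) * sum(R_i^2/n_i) - 3(N+1)
     = 12/(13*14) * (30^2/5 + 22.5^2/4 + 38.5^2/4) - 3*14
     = 0.065934 * 677.125 - 42
     = 2.645604.
Step 4: Ties present; correction factor C = 1 - 6/(13^3 - 13) = 0.997253. Corrected H = 2.645604 / 0.997253 = 2.652893.
Step 5: Under H0, H ~ chi^2(2); p-value = 0.265419.
Step 6: alpha = 0.05. fail to reject H0.

H = 2.6529, df = 2, p = 0.265419, fail to reject H0.


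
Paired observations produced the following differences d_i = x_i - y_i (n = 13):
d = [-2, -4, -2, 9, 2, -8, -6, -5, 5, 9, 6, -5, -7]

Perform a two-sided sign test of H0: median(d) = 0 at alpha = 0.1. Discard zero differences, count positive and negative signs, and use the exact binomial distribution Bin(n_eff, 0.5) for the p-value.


Step 1: Discard zero differences. Original n = 13; n_eff = number of nonzero differences = 13.
Nonzero differences (with sign): -2, -4, -2, +9, +2, -8, -6, -5, +5, +9, +6, -5, -7
Step 2: Count signs: positive = 5, negative = 8.
Step 3: Under H0: P(positive) = 0.5, so the number of positives S ~ Bin(13, 0.5).
Step 4: Two-sided exact p-value = sum of Bin(13,0.5) probabilities at or below the observed probability = 0.581055.
Step 5: alpha = 0.1. fail to reject H0.

n_eff = 13, pos = 5, neg = 8, p = 0.581055, fail to reject H0.


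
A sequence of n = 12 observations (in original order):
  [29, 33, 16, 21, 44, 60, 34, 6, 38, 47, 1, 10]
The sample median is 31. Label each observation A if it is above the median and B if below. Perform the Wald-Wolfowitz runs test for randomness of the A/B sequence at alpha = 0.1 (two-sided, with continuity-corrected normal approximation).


Step 1: Compute median = 31; label A = above, B = below.
Labels in order: BABBAAABAABB  (n_A = 6, n_B = 6)
Step 2: Count runs R = 7.
Step 3: Under H0 (random ordering), E[R] = 2*n_A*n_B/(n_A+n_B) + 1 = 2*6*6/12 + 1 = 7.0000.
        Var[R] = 2*n_A*n_B*(2*n_A*n_B - n_A - n_B) / ((n_A+n_B)^2 * (n_A+n_B-1)) = 4320/1584 = 2.7273.
        SD[R] = 1.6514.
Step 4: R = E[R], so z = 0 with no continuity correction.
Step 5: Two-sided p-value via normal approximation = 2*(1 - Phi(|z|)) = 1.000000.
Step 6: alpha = 0.1. fail to reject H0.

R = 7, z = 0.0000, p = 1.000000, fail to reject H0.


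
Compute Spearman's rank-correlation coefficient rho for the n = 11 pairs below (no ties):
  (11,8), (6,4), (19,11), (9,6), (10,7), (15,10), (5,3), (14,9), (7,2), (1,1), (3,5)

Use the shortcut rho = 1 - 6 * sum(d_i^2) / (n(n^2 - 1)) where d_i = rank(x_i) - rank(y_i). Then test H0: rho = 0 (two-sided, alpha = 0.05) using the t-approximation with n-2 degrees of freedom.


Step 1: Rank x and y separately (midranks; no ties here).
rank(x): 11->8, 6->4, 19->11, 9->6, 10->7, 15->10, 5->3, 14->9, 7->5, 1->1, 3->2
rank(y): 8->8, 4->4, 11->11, 6->6, 7->7, 10->10, 3->3, 9->9, 2->2, 1->1, 5->5
Step 2: d_i = R_x(i) - R_y(i); compute d_i^2.
  (8-8)^2=0, (4-4)^2=0, (11-11)^2=0, (6-6)^2=0, (7-7)^2=0, (10-10)^2=0, (3-3)^2=0, (9-9)^2=0, (5-2)^2=9, (1-1)^2=0, (2-5)^2=9
sum(d^2) = 18.
Step 3: rho = 1 - 6*18 / (11*(11^2 - 1)) = 1 - 108/1320 = 0.918182.
Step 4: Under H0, t = rho * sqrt((n-2)/(1-rho^2)) = 6.9531 ~ t(9).
Step 5: Two-sided p-value from the t-distribution with 9 df = 0.000067.
Step 6: alpha = 0.05. reject H0.

rho = 0.9182, p = 0.000067, reject H0 at alpha = 0.05.


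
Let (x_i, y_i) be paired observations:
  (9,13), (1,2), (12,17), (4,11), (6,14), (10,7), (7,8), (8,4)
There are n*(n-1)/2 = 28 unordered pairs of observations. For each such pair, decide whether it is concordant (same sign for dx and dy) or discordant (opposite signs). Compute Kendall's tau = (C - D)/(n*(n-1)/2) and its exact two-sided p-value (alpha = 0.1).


Step 1: Enumerate the 28 unordered pairs (i,j) with i<j and classify each by sign(x_j-x_i) * sign(y_j-y_i).
  (1,2):dx=-8,dy=-11->C; (1,3):dx=+3,dy=+4->C; (1,4):dx=-5,dy=-2->C; (1,5):dx=-3,dy=+1->D
  (1,6):dx=+1,dy=-6->D; (1,7):dx=-2,dy=-5->C; (1,8):dx=-1,dy=-9->C; (2,3):dx=+11,dy=+15->C
  (2,4):dx=+3,dy=+9->C; (2,5):dx=+5,dy=+12->C; (2,6):dx=+9,dy=+5->C; (2,7):dx=+6,dy=+6->C
  (2,8):dx=+7,dy=+2->C; (3,4):dx=-8,dy=-6->C; (3,5):dx=-6,dy=-3->C; (3,6):dx=-2,dy=-10->C
  (3,7):dx=-5,dy=-9->C; (3,8):dx=-4,dy=-13->C; (4,5):dx=+2,dy=+3->C; (4,6):dx=+6,dy=-4->D
  (4,7):dx=+3,dy=-3->D; (4,8):dx=+4,dy=-7->D; (5,6):dx=+4,dy=-7->D; (5,7):dx=+1,dy=-6->D
  (5,8):dx=+2,dy=-10->D; (6,7):dx=-3,dy=+1->D; (6,8):dx=-2,dy=-3->C; (7,8):dx=+1,dy=-4->D
Step 2: C = 18, D = 10, total pairs = 28.
Step 3: tau = (C - D)/(n(n-1)/2) = (18 - 10)/28 = 0.285714.
Step 4: Exact two-sided p-value (enumerate n! = 40320 permutations of y under H0): p = 0.398760.
Step 5: alpha = 0.1. fail to reject H0.

tau_b = 0.2857 (C=18, D=10), p = 0.398760, fail to reject H0.


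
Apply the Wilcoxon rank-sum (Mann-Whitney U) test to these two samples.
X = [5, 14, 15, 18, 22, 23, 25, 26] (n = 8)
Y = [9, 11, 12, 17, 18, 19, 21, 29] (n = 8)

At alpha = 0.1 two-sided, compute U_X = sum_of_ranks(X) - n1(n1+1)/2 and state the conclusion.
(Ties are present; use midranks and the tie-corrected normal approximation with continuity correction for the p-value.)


Step 1: Combine and sort all 16 observations; assign midranks.
sorted (value, group): (5,X), (9,Y), (11,Y), (12,Y), (14,X), (15,X), (17,Y), (18,X), (18,Y), (19,Y), (21,Y), (22,X), (23,X), (25,X), (26,X), (29,Y)
ranks: 5->1, 9->2, 11->3, 12->4, 14->5, 15->6, 17->7, 18->8.5, 18->8.5, 19->10, 21->11, 22->12, 23->13, 25->14, 26->15, 29->16
Step 2: Rank sum for X: R1 = 1 + 5 + 6 + 8.5 + 12 + 13 + 14 + 15 = 74.5.
Step 3: U_X = R1 - n1(n1+1)/2 = 74.5 - 8*9/2 = 74.5 - 36 = 38.5.
       U_Y = n1*n2 - U_X = 64 - 38.5 = 25.5.
Step 4: Ties are present, so use the tie-corrected normal approximation (with continuity correction) for the p-value.
Step 5: p-value = 0.528309; compare to alpha = 0.1. fail to reject H0.

U_X = 38.5, p = 0.528309, fail to reject H0 at alpha = 0.1.


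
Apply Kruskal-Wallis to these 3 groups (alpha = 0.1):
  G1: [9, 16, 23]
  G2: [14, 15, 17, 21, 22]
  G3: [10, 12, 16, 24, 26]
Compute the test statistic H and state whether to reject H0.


Step 1: Combine all N = 13 observations and assign midranks.
sorted (value, group, rank): (9,G1,1), (10,G3,2), (12,G3,3), (14,G2,4), (15,G2,5), (16,G1,6.5), (16,G3,6.5), (17,G2,8), (21,G2,9), (22,G2,10), (23,G1,11), (24,G3,12), (26,G3,13)
Step 2: Sum ranks within each group.
R_1 = 18.5 (n_1 = 3)
R_2 = 36 (n_2 = 5)
R_3 = 36.5 (n_3 = 5)
Step 3: H = 12/(N(N+1)) * sum(R_i^2/n_i) - 3(N+1)
     = 12/(13*14) * (18.5^2/3 + 36^2/5 + 36.5^2/5) - 3*14
     = 0.065934 * 639.733 - 42
     = 0.180220.
Step 4: Ties present; correction factor C = 1 - 6/(13^3 - 13) = 0.997253. Corrected H = 0.180220 / 0.997253 = 0.180716.
Step 5: Under H0, H ~ chi^2(2); p-value = 0.913604.
Step 6: alpha = 0.1. fail to reject H0.

H = 0.1807, df = 2, p = 0.913604, fail to reject H0.


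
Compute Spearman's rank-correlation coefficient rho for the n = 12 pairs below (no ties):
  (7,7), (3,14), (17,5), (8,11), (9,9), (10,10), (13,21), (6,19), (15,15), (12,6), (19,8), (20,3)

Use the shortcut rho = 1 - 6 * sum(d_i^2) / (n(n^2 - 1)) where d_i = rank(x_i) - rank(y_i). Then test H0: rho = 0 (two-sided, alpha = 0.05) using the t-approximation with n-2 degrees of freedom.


Step 1: Rank x and y separately (midranks; no ties here).
rank(x): 7->3, 3->1, 17->10, 8->4, 9->5, 10->6, 13->8, 6->2, 15->9, 12->7, 19->11, 20->12
rank(y): 7->4, 14->9, 5->2, 11->8, 9->6, 10->7, 21->12, 19->11, 15->10, 6->3, 8->5, 3->1
Step 2: d_i = R_x(i) - R_y(i); compute d_i^2.
  (3-4)^2=1, (1-9)^2=64, (10-2)^2=64, (4-8)^2=16, (5-6)^2=1, (6-7)^2=1, (8-12)^2=16, (2-11)^2=81, (9-10)^2=1, (7-3)^2=16, (11-5)^2=36, (12-1)^2=121
sum(d^2) = 418.
Step 3: rho = 1 - 6*418 / (12*(12^2 - 1)) = 1 - 2508/1716 = -0.461538.
Step 4: Under H0, t = rho * sqrt((n-2)/(1-rho^2)) = -1.6452 ~ t(10).
Step 5: Two-sided p-value from the t-distribution with 10 df = 0.130948.
Step 6: alpha = 0.05. fail to reject H0.

rho = -0.4615, p = 0.130948, fail to reject H0 at alpha = 0.05.


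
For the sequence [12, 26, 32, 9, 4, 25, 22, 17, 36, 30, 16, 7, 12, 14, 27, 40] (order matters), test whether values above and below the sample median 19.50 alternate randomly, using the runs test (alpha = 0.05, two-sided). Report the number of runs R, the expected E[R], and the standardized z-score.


Step 1: Compute median = 19.50; label A = above, B = below.
Labels in order: BAABBAABAABBBBAA  (n_A = 8, n_B = 8)
Step 2: Count runs R = 8.
Step 3: Under H0 (random ordering), E[R] = 2*n_A*n_B/(n_A+n_B) + 1 = 2*8*8/16 + 1 = 9.0000.
        Var[R] = 2*n_A*n_B*(2*n_A*n_B - n_A - n_B) / ((n_A+n_B)^2 * (n_A+n_B-1)) = 14336/3840 = 3.7333.
        SD[R] = 1.9322.
Step 4: Continuity-corrected z = (R + 0.5 - E[R]) / SD[R] = (8 + 0.5 - 9.0000) / 1.9322 = -0.2588.
Step 5: Two-sided p-value via normal approximation = 2*(1 - Phi(|z|)) = 0.795809.
Step 6: alpha = 0.05. fail to reject H0.

R = 8, z = -0.2588, p = 0.795809, fail to reject H0.


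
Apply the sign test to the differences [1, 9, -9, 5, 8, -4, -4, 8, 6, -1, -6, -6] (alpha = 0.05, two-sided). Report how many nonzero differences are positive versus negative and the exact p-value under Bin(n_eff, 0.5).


Step 1: Discard zero differences. Original n = 12; n_eff = number of nonzero differences = 12.
Nonzero differences (with sign): +1, +9, -9, +5, +8, -4, -4, +8, +6, -1, -6, -6
Step 2: Count signs: positive = 6, negative = 6.
Step 3: Under H0: P(positive) = 0.5, so the number of positives S ~ Bin(12, 0.5).
Step 4: Two-sided exact p-value = sum of Bin(12,0.5) probabilities at or below the observed probability = 1.000000.
Step 5: alpha = 0.05. fail to reject H0.

n_eff = 12, pos = 6, neg = 6, p = 1.000000, fail to reject H0.


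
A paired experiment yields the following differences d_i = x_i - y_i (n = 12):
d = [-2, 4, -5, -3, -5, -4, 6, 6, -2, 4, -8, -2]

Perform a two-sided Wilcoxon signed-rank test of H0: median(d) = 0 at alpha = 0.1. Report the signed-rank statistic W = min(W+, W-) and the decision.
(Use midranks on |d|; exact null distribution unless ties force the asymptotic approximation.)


Step 1: Drop any zero differences (none here) and take |d_i|.
|d| = [2, 4, 5, 3, 5, 4, 6, 6, 2, 4, 8, 2]
Step 2: Midrank |d_i| (ties get averaged ranks).
ranks: |2|->2, |4|->6, |5|->8.5, |3|->4, |5|->8.5, |4|->6, |6|->10.5, |6|->10.5, |2|->2, |4|->6, |8|->12, |2|->2
Step 3: Attach original signs; sum ranks with positive sign and with negative sign.
W+ = 6 + 10.5 + 10.5 + 6 = 33
W- = 2 + 8.5 + 4 + 8.5 + 6 + 2 + 12 + 2 = 45
(Check: W+ + W- = 78 should equal n(n+1)/2 = 78.)
Step 4: Test statistic W = min(W+, W-) = 33.
Step 5: Ties in |d|, so use the tie-corrected normal approximation.
        E[W] = n(n+1)/4 = 12*13/4 = 39.
        Tie groups: |d|=2 (t=3), |d|=4 (t=3), |d|=5 (t=2), |d|=6 (t=2); sum(t^3 - t) = 60.
        Var[W] = n(n+1)(2n+1)/24 - sum(t^3-t)/48 = 3900/24 - 60/48 = 161.25.
        z = (W - E[W]) / sqrt(Var[W]) = (33 - 39) / 12.6984 = -0.4725.
        Two-sided p = 2*Phi(z) = 0.636570.
Step 6: alpha = 0.1. fail to reject H0.

W+ = 33, W- = 45, W = min = 33, p = 0.636570, fail to reject H0.


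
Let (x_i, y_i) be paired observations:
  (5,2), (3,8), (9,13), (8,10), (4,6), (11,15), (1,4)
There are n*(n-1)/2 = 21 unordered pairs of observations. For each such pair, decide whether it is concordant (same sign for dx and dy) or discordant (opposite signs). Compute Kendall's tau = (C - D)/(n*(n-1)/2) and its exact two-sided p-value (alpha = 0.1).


Step 1: Enumerate the 21 unordered pairs (i,j) with i<j and classify each by sign(x_j-x_i) * sign(y_j-y_i).
  (1,2):dx=-2,dy=+6->D; (1,3):dx=+4,dy=+11->C; (1,4):dx=+3,dy=+8->C; (1,5):dx=-1,dy=+4->D
  (1,6):dx=+6,dy=+13->C; (1,7):dx=-4,dy=+2->D; (2,3):dx=+6,dy=+5->C; (2,4):dx=+5,dy=+2->C
  (2,5):dx=+1,dy=-2->D; (2,6):dx=+8,dy=+7->C; (2,7):dx=-2,dy=-4->C; (3,4):dx=-1,dy=-3->C
  (3,5):dx=-5,dy=-7->C; (3,6):dx=+2,dy=+2->C; (3,7):dx=-8,dy=-9->C; (4,5):dx=-4,dy=-4->C
  (4,6):dx=+3,dy=+5->C; (4,7):dx=-7,dy=-6->C; (5,6):dx=+7,dy=+9->C; (5,7):dx=-3,dy=-2->C
  (6,7):dx=-10,dy=-11->C
Step 2: C = 17, D = 4, total pairs = 21.
Step 3: tau = (C - D)/(n(n-1)/2) = (17 - 4)/21 = 0.619048.
Step 4: Exact two-sided p-value (enumerate n! = 5040 permutations of y under H0): p = 0.069048.
Step 5: alpha = 0.1. reject H0.

tau_b = 0.6190 (C=17, D=4), p = 0.069048, reject H0.


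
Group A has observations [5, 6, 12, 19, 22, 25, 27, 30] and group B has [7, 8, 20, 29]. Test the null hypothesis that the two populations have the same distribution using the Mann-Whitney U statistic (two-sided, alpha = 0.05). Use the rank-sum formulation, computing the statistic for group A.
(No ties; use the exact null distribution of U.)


Step 1: Combine and sort all 12 observations; assign midranks.
sorted (value, group): (5,X), (6,X), (7,Y), (8,Y), (12,X), (19,X), (20,Y), (22,X), (25,X), (27,X), (29,Y), (30,X)
ranks: 5->1, 6->2, 7->3, 8->4, 12->5, 19->6, 20->7, 22->8, 25->9, 27->10, 29->11, 30->12
Step 2: Rank sum for X: R1 = 1 + 2 + 5 + 6 + 8 + 9 + 10 + 12 = 53.
Step 3: U_X = R1 - n1(n1+1)/2 = 53 - 8*9/2 = 53 - 36 = 17.
       U_Y = n1*n2 - U_X = 32 - 17 = 15.
Step 4: No ties, so the exact null distribution of U (based on enumerating the C(12,8) = 495 equally likely rank assignments) gives the two-sided p-value.
Step 5: p-value = 0.933333; compare to alpha = 0.05. fail to reject H0.

U_X = 17, p = 0.933333, fail to reject H0 at alpha = 0.05.


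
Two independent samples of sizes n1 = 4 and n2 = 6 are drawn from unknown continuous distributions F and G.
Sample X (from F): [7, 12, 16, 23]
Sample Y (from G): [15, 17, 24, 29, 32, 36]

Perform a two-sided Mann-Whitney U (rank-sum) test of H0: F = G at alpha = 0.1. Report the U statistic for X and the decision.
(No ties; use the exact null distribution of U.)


Step 1: Combine and sort all 10 observations; assign midranks.
sorted (value, group): (7,X), (12,X), (15,Y), (16,X), (17,Y), (23,X), (24,Y), (29,Y), (32,Y), (36,Y)
ranks: 7->1, 12->2, 15->3, 16->4, 17->5, 23->6, 24->7, 29->8, 32->9, 36->10
Step 2: Rank sum for X: R1 = 1 + 2 + 4 + 6 = 13.
Step 3: U_X = R1 - n1(n1+1)/2 = 13 - 4*5/2 = 13 - 10 = 3.
       U_Y = n1*n2 - U_X = 24 - 3 = 21.
Step 4: No ties, so the exact null distribution of U (based on enumerating the C(10,4) = 210 equally likely rank assignments) gives the two-sided p-value.
Step 5: p-value = 0.066667; compare to alpha = 0.1. reject H0.

U_X = 3, p = 0.066667, reject H0 at alpha = 0.1.


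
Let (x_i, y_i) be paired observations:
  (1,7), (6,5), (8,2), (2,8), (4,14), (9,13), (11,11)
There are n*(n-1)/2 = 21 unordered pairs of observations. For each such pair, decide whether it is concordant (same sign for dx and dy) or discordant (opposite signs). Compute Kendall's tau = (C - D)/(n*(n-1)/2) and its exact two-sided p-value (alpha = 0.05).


Step 1: Enumerate the 21 unordered pairs (i,j) with i<j and classify each by sign(x_j-x_i) * sign(y_j-y_i).
  (1,2):dx=+5,dy=-2->D; (1,3):dx=+7,dy=-5->D; (1,4):dx=+1,dy=+1->C; (1,5):dx=+3,dy=+7->C
  (1,6):dx=+8,dy=+6->C; (1,7):dx=+10,dy=+4->C; (2,3):dx=+2,dy=-3->D; (2,4):dx=-4,dy=+3->D
  (2,5):dx=-2,dy=+9->D; (2,6):dx=+3,dy=+8->C; (2,7):dx=+5,dy=+6->C; (3,4):dx=-6,dy=+6->D
  (3,5):dx=-4,dy=+12->D; (3,6):dx=+1,dy=+11->C; (3,7):dx=+3,dy=+9->C; (4,5):dx=+2,dy=+6->C
  (4,6):dx=+7,dy=+5->C; (4,7):dx=+9,dy=+3->C; (5,6):dx=+5,dy=-1->D; (5,7):dx=+7,dy=-3->D
  (6,7):dx=+2,dy=-2->D
Step 2: C = 11, D = 10, total pairs = 21.
Step 3: tau = (C - D)/(n(n-1)/2) = (11 - 10)/21 = 0.047619.
Step 4: Exact two-sided p-value (enumerate n! = 5040 permutations of y under H0): p = 1.000000.
Step 5: alpha = 0.05. fail to reject H0.

tau_b = 0.0476 (C=11, D=10), p = 1.000000, fail to reject H0.


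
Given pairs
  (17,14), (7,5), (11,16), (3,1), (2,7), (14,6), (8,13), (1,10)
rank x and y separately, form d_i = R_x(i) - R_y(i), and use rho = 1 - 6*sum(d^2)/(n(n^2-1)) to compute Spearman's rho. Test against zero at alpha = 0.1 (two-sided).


Step 1: Rank x and y separately (midranks; no ties here).
rank(x): 17->8, 7->4, 11->6, 3->3, 2->2, 14->7, 8->5, 1->1
rank(y): 14->7, 5->2, 16->8, 1->1, 7->4, 6->3, 13->6, 10->5
Step 2: d_i = R_x(i) - R_y(i); compute d_i^2.
  (8-7)^2=1, (4-2)^2=4, (6-8)^2=4, (3-1)^2=4, (2-4)^2=4, (7-3)^2=16, (5-6)^2=1, (1-5)^2=16
sum(d^2) = 50.
Step 3: rho = 1 - 6*50 / (8*(8^2 - 1)) = 1 - 300/504 = 0.404762.
Step 4: Under H0, t = rho * sqrt((n-2)/(1-rho^2)) = 1.0842 ~ t(6).
Step 5: Two-sided p-value from the t-distribution with 6 df = 0.319889.
Step 6: alpha = 0.1. fail to reject H0.

rho = 0.4048, p = 0.319889, fail to reject H0 at alpha = 0.1.


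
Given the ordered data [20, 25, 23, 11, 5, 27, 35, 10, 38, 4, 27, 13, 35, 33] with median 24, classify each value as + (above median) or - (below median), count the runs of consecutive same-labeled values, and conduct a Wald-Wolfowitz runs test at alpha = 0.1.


Step 1: Compute median = 24; label A = above, B = below.
Labels in order: BABBBAABABABAA  (n_A = 7, n_B = 7)
Step 2: Count runs R = 10.
Step 3: Under H0 (random ordering), E[R] = 2*n_A*n_B/(n_A+n_B) + 1 = 2*7*7/14 + 1 = 8.0000.
        Var[R] = 2*n_A*n_B*(2*n_A*n_B - n_A - n_B) / ((n_A+n_B)^2 * (n_A+n_B-1)) = 8232/2548 = 3.2308.
        SD[R] = 1.7974.
Step 4: Continuity-corrected z = (R - 0.5 - E[R]) / SD[R] = (10 - 0.5 - 8.0000) / 1.7974 = 0.8345.
Step 5: Two-sided p-value via normal approximation = 2*(1 - Phi(|z|)) = 0.403986.
Step 6: alpha = 0.1. fail to reject H0.

R = 10, z = 0.8345, p = 0.403986, fail to reject H0.


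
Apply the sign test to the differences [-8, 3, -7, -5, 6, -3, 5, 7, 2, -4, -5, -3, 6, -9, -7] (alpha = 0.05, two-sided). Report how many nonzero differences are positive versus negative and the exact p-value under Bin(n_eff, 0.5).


Step 1: Discard zero differences. Original n = 15; n_eff = number of nonzero differences = 15.
Nonzero differences (with sign): -8, +3, -7, -5, +6, -3, +5, +7, +2, -4, -5, -3, +6, -9, -7
Step 2: Count signs: positive = 6, negative = 9.
Step 3: Under H0: P(positive) = 0.5, so the number of positives S ~ Bin(15, 0.5).
Step 4: Two-sided exact p-value = sum of Bin(15,0.5) probabilities at or below the observed probability = 0.607239.
Step 5: alpha = 0.05. fail to reject H0.

n_eff = 15, pos = 6, neg = 9, p = 0.607239, fail to reject H0.


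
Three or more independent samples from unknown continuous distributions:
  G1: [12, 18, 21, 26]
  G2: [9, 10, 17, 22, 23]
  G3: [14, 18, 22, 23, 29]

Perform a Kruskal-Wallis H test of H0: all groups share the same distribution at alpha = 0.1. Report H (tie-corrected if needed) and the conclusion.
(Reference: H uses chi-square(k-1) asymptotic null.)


Step 1: Combine all N = 14 observations and assign midranks.
sorted (value, group, rank): (9,G2,1), (10,G2,2), (12,G1,3), (14,G3,4), (17,G2,5), (18,G1,6.5), (18,G3,6.5), (21,G1,8), (22,G2,9.5), (22,G3,9.5), (23,G2,11.5), (23,G3,11.5), (26,G1,13), (29,G3,14)
Step 2: Sum ranks within each group.
R_1 = 30.5 (n_1 = 4)
R_2 = 29 (n_2 = 5)
R_3 = 45.5 (n_3 = 5)
Step 3: H = 12/(N(N+1)) * sum(R_i^2/n_i) - 3(N+1)
     = 12/(14*15) * (30.5^2/4 + 29^2/5 + 45.5^2/5) - 3*15
     = 0.057143 * 814.812 - 45
     = 1.560714.
Step 4: Ties present; correction factor C = 1 - 18/(14^3 - 14) = 0.993407. Corrected H = 1.560714 / 0.993407 = 1.571073.
Step 5: Under H0, H ~ chi^2(2); p-value = 0.455875.
Step 6: alpha = 0.1. fail to reject H0.

H = 1.5711, df = 2, p = 0.455875, fail to reject H0.


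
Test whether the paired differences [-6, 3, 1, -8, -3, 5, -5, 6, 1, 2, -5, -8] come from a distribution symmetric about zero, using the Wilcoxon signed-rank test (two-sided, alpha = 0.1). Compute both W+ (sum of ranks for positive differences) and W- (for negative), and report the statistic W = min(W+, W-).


Step 1: Drop any zero differences (none here) and take |d_i|.
|d| = [6, 3, 1, 8, 3, 5, 5, 6, 1, 2, 5, 8]
Step 2: Midrank |d_i| (ties get averaged ranks).
ranks: |6|->9.5, |3|->4.5, |1|->1.5, |8|->11.5, |3|->4.5, |5|->7, |5|->7, |6|->9.5, |1|->1.5, |2|->3, |5|->7, |8|->11.5
Step 3: Attach original signs; sum ranks with positive sign and with negative sign.
W+ = 4.5 + 1.5 + 7 + 9.5 + 1.5 + 3 = 27
W- = 9.5 + 11.5 + 4.5 + 7 + 7 + 11.5 = 51
(Check: W+ + W- = 78 should equal n(n+1)/2 = 78.)
Step 4: Test statistic W = min(W+, W-) = 27.
Step 5: Ties in |d|, so use the tie-corrected normal approximation.
        E[W] = n(n+1)/4 = 12*13/4 = 39.
        Tie groups: |d|=1 (t=2), |d|=3 (t=2), |d|=5 (t=3), |d|=6 (t=2), |d|=8 (t=2); sum(t^3 - t) = 48.
        Var[W] = n(n+1)(2n+1)/24 - sum(t^3-t)/48 = 3900/24 - 48/48 = 161.5.
        z = (W - E[W]) / sqrt(Var[W]) = (27 - 39) / 12.7083 = -0.9443.
        Two-sided p = 2*Phi(z) = 0.345033.
Step 6: alpha = 0.1. fail to reject H0.

W+ = 27, W- = 51, W = min = 27, p = 0.345033, fail to reject H0.


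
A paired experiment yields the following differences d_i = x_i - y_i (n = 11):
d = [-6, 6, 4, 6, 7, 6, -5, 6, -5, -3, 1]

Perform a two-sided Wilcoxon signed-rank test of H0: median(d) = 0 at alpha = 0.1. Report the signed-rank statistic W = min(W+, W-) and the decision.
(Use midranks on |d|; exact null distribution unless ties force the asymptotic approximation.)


Step 1: Drop any zero differences (none here) and take |d_i|.
|d| = [6, 6, 4, 6, 7, 6, 5, 6, 5, 3, 1]
Step 2: Midrank |d_i| (ties get averaged ranks).
ranks: |6|->8, |6|->8, |4|->3, |6|->8, |7|->11, |6|->8, |5|->4.5, |6|->8, |5|->4.5, |3|->2, |1|->1
Step 3: Attach original signs; sum ranks with positive sign and with negative sign.
W+ = 8 + 3 + 8 + 11 + 8 + 8 + 1 = 47
W- = 8 + 4.5 + 4.5 + 2 = 19
(Check: W+ + W- = 66 should equal n(n+1)/2 = 66.)
Step 4: Test statistic W = min(W+, W-) = 19.
Step 5: Ties in |d|, so use the tie-corrected normal approximation.
        E[W] = n(n+1)/4 = 11*12/4 = 33.
        Tie groups: |d|=5 (t=2), |d|=6 (t=5); sum(t^3 - t) = 126.
        Var[W] = n(n+1)(2n+1)/24 - sum(t^3-t)/48 = 3036/24 - 126/48 = 123.875.
        z = (W - E[W]) / sqrt(Var[W]) = (19 - 33) / 11.1299 = -1.2579.
        Two-sided p = 2*Phi(z) = 0.208438.
Step 6: alpha = 0.1. fail to reject H0.

W+ = 47, W- = 19, W = min = 19, p = 0.208438, fail to reject H0.


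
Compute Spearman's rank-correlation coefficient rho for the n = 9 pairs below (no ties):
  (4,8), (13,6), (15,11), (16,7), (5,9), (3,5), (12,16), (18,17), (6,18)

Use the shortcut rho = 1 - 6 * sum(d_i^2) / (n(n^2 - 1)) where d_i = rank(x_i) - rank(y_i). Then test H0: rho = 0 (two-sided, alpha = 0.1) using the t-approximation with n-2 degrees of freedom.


Step 1: Rank x and y separately (midranks; no ties here).
rank(x): 4->2, 13->6, 15->7, 16->8, 5->3, 3->1, 12->5, 18->9, 6->4
rank(y): 8->4, 6->2, 11->6, 7->3, 9->5, 5->1, 16->7, 17->8, 18->9
Step 2: d_i = R_x(i) - R_y(i); compute d_i^2.
  (2-4)^2=4, (6-2)^2=16, (7-6)^2=1, (8-3)^2=25, (3-5)^2=4, (1-1)^2=0, (5-7)^2=4, (9-8)^2=1, (4-9)^2=25
sum(d^2) = 80.
Step 3: rho = 1 - 6*80 / (9*(9^2 - 1)) = 1 - 480/720 = 0.333333.
Step 4: Under H0, t = rho * sqrt((n-2)/(1-rho^2)) = 0.9354 ~ t(7).
Step 5: Two-sided p-value from the t-distribution with 7 df = 0.380713.
Step 6: alpha = 0.1. fail to reject H0.

rho = 0.3333, p = 0.380713, fail to reject H0 at alpha = 0.1.


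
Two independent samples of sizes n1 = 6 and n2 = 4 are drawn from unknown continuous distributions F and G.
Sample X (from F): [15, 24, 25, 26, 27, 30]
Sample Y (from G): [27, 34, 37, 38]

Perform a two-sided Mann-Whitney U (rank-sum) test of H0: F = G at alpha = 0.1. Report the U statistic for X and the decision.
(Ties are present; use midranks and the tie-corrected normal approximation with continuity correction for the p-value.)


Step 1: Combine and sort all 10 observations; assign midranks.
sorted (value, group): (15,X), (24,X), (25,X), (26,X), (27,X), (27,Y), (30,X), (34,Y), (37,Y), (38,Y)
ranks: 15->1, 24->2, 25->3, 26->4, 27->5.5, 27->5.5, 30->7, 34->8, 37->9, 38->10
Step 2: Rank sum for X: R1 = 1 + 2 + 3 + 4 + 5.5 + 7 = 22.5.
Step 3: U_X = R1 - n1(n1+1)/2 = 22.5 - 6*7/2 = 22.5 - 21 = 1.5.
       U_Y = n1*n2 - U_X = 24 - 1.5 = 22.5.
Step 4: Ties are present, so use the tie-corrected normal approximation (with continuity correction) for the p-value.
Step 5: p-value = 0.032476; compare to alpha = 0.1. reject H0.

U_X = 1.5, p = 0.032476, reject H0 at alpha = 0.1.


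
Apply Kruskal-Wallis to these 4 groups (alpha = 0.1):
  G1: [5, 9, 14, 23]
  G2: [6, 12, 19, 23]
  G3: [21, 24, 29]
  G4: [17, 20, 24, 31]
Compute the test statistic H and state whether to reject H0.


Step 1: Combine all N = 15 observations and assign midranks.
sorted (value, group, rank): (5,G1,1), (6,G2,2), (9,G1,3), (12,G2,4), (14,G1,5), (17,G4,6), (19,G2,7), (20,G4,8), (21,G3,9), (23,G1,10.5), (23,G2,10.5), (24,G3,12.5), (24,G4,12.5), (29,G3,14), (31,G4,15)
Step 2: Sum ranks within each group.
R_1 = 19.5 (n_1 = 4)
R_2 = 23.5 (n_2 = 4)
R_3 = 35.5 (n_3 = 3)
R_4 = 41.5 (n_4 = 4)
Step 3: H = 12/(N(N+1)) * sum(R_i^2/n_i) - 3(N+1)
     = 12/(15*16) * (19.5^2/4 + 23.5^2/4 + 35.5^2/3 + 41.5^2/4) - 3*16
     = 0.050000 * 1083.77 - 48
     = 6.188542.
Step 4: Ties present; correction factor C = 1 - 12/(15^3 - 15) = 0.996429. Corrected H = 6.188542 / 0.996429 = 6.210723.
Step 5: Under H0, H ~ chi^2(3); p-value = 0.101796.
Step 6: alpha = 0.1. fail to reject H0.

H = 6.2107, df = 3, p = 0.101796, fail to reject H0.


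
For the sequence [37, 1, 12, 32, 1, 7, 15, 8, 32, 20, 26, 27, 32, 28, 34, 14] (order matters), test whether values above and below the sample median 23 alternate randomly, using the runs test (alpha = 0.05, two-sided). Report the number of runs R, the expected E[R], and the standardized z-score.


Step 1: Compute median = 23; label A = above, B = below.
Labels in order: ABBABBBBABAAAAAB  (n_A = 8, n_B = 8)
Step 2: Count runs R = 8.
Step 3: Under H0 (random ordering), E[R] = 2*n_A*n_B/(n_A+n_B) + 1 = 2*8*8/16 + 1 = 9.0000.
        Var[R] = 2*n_A*n_B*(2*n_A*n_B - n_A - n_B) / ((n_A+n_B)^2 * (n_A+n_B-1)) = 14336/3840 = 3.7333.
        SD[R] = 1.9322.
Step 4: Continuity-corrected z = (R + 0.5 - E[R]) / SD[R] = (8 + 0.5 - 9.0000) / 1.9322 = -0.2588.
Step 5: Two-sided p-value via normal approximation = 2*(1 - Phi(|z|)) = 0.795809.
Step 6: alpha = 0.05. fail to reject H0.

R = 8, z = -0.2588, p = 0.795809, fail to reject H0.


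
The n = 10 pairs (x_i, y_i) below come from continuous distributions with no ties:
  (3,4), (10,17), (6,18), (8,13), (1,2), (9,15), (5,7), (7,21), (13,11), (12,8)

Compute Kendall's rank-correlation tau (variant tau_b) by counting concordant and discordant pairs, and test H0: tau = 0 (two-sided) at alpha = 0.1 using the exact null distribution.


Step 1: Enumerate the 45 unordered pairs (i,j) with i<j and classify each by sign(x_j-x_i) * sign(y_j-y_i).
  (1,2):dx=+7,dy=+13->C; (1,3):dx=+3,dy=+14->C; (1,4):dx=+5,dy=+9->C; (1,5):dx=-2,dy=-2->C
  (1,6):dx=+6,dy=+11->C; (1,7):dx=+2,dy=+3->C; (1,8):dx=+4,dy=+17->C; (1,9):dx=+10,dy=+7->C
  (1,10):dx=+9,dy=+4->C; (2,3):dx=-4,dy=+1->D; (2,4):dx=-2,dy=-4->C; (2,5):dx=-9,dy=-15->C
  (2,6):dx=-1,dy=-2->C; (2,7):dx=-5,dy=-10->C; (2,8):dx=-3,dy=+4->D; (2,9):dx=+3,dy=-6->D
  (2,10):dx=+2,dy=-9->D; (3,4):dx=+2,dy=-5->D; (3,5):dx=-5,dy=-16->C; (3,6):dx=+3,dy=-3->D
  (3,7):dx=-1,dy=-11->C; (3,8):dx=+1,dy=+3->C; (3,9):dx=+7,dy=-7->D; (3,10):dx=+6,dy=-10->D
  (4,5):dx=-7,dy=-11->C; (4,6):dx=+1,dy=+2->C; (4,7):dx=-3,dy=-6->C; (4,8):dx=-1,dy=+8->D
  (4,9):dx=+5,dy=-2->D; (4,10):dx=+4,dy=-5->D; (5,6):dx=+8,dy=+13->C; (5,7):dx=+4,dy=+5->C
  (5,8):dx=+6,dy=+19->C; (5,9):dx=+12,dy=+9->C; (5,10):dx=+11,dy=+6->C; (6,7):dx=-4,dy=-8->C
  (6,8):dx=-2,dy=+6->D; (6,9):dx=+4,dy=-4->D; (6,10):dx=+3,dy=-7->D; (7,8):dx=+2,dy=+14->C
  (7,9):dx=+8,dy=+4->C; (7,10):dx=+7,dy=+1->C; (8,9):dx=+6,dy=-10->D; (8,10):dx=+5,dy=-13->D
  (9,10):dx=-1,dy=-3->C
Step 2: C = 29, D = 16, total pairs = 45.
Step 3: tau = (C - D)/(n(n-1)/2) = (29 - 16)/45 = 0.288889.
Step 4: Exact two-sided p-value (enumerate n! = 3628800 permutations of y under H0): p = 0.291248.
Step 5: alpha = 0.1. fail to reject H0.

tau_b = 0.2889 (C=29, D=16), p = 0.291248, fail to reject H0.


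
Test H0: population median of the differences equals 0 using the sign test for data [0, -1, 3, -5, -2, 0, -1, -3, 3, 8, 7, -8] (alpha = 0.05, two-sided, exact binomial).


Step 1: Discard zero differences. Original n = 12; n_eff = number of nonzero differences = 10.
Nonzero differences (with sign): -1, +3, -5, -2, -1, -3, +3, +8, +7, -8
Step 2: Count signs: positive = 4, negative = 6.
Step 3: Under H0: P(positive) = 0.5, so the number of positives S ~ Bin(10, 0.5).
Step 4: Two-sided exact p-value = sum of Bin(10,0.5) probabilities at or below the observed probability = 0.753906.
Step 5: alpha = 0.05. fail to reject H0.

n_eff = 10, pos = 4, neg = 6, p = 0.753906, fail to reject H0.


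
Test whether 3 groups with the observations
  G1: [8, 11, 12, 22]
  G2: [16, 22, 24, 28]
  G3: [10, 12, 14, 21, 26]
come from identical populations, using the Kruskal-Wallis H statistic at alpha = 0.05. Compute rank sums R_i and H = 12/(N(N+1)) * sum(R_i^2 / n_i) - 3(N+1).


Step 1: Combine all N = 13 observations and assign midranks.
sorted (value, group, rank): (8,G1,1), (10,G3,2), (11,G1,3), (12,G1,4.5), (12,G3,4.5), (14,G3,6), (16,G2,7), (21,G3,8), (22,G1,9.5), (22,G2,9.5), (24,G2,11), (26,G3,12), (28,G2,13)
Step 2: Sum ranks within each group.
R_1 = 18 (n_1 = 4)
R_2 = 40.5 (n_2 = 4)
R_3 = 32.5 (n_3 = 5)
Step 3: H = 12/(N(N+1)) * sum(R_i^2/n_i) - 3(N+1)
     = 12/(13*14) * (18^2/4 + 40.5^2/4 + 32.5^2/5) - 3*14
     = 0.065934 * 702.312 - 42
     = 4.306319.
Step 4: Ties present; correction factor C = 1 - 12/(13^3 - 13) = 0.994505. Corrected H = 4.306319 / 0.994505 = 4.330110.
Step 5: Under H0, H ~ chi^2(2); p-value = 0.114744.
Step 6: alpha = 0.05. fail to reject H0.

H = 4.3301, df = 2, p = 0.114744, fail to reject H0.


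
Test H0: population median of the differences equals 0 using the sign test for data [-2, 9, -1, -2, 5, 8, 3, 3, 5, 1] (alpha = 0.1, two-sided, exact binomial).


Step 1: Discard zero differences. Original n = 10; n_eff = number of nonzero differences = 10.
Nonzero differences (with sign): -2, +9, -1, -2, +5, +8, +3, +3, +5, +1
Step 2: Count signs: positive = 7, negative = 3.
Step 3: Under H0: P(positive) = 0.5, so the number of positives S ~ Bin(10, 0.5).
Step 4: Two-sided exact p-value = sum of Bin(10,0.5) probabilities at or below the observed probability = 0.343750.
Step 5: alpha = 0.1. fail to reject H0.

n_eff = 10, pos = 7, neg = 3, p = 0.343750, fail to reject H0.


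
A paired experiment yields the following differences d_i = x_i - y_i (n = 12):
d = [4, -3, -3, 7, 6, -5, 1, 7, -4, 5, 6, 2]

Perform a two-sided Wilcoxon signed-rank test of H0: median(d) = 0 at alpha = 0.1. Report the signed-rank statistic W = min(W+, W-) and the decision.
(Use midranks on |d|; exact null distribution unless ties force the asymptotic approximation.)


Step 1: Drop any zero differences (none here) and take |d_i|.
|d| = [4, 3, 3, 7, 6, 5, 1, 7, 4, 5, 6, 2]
Step 2: Midrank |d_i| (ties get averaged ranks).
ranks: |4|->5.5, |3|->3.5, |3|->3.5, |7|->11.5, |6|->9.5, |5|->7.5, |1|->1, |7|->11.5, |4|->5.5, |5|->7.5, |6|->9.5, |2|->2
Step 3: Attach original signs; sum ranks with positive sign and with negative sign.
W+ = 5.5 + 11.5 + 9.5 + 1 + 11.5 + 7.5 + 9.5 + 2 = 58
W- = 3.5 + 3.5 + 7.5 + 5.5 = 20
(Check: W+ + W- = 78 should equal n(n+1)/2 = 78.)
Step 4: Test statistic W = min(W+, W-) = 20.
Step 5: Ties in |d|, so use the tie-corrected normal approximation.
        E[W] = n(n+1)/4 = 12*13/4 = 39.
        Tie groups: |d|=3 (t=2), |d|=4 (t=2), |d|=5 (t=2), |d|=6 (t=2), |d|=7 (t=2); sum(t^3 - t) = 30.
        Var[W] = n(n+1)(2n+1)/24 - sum(t^3-t)/48 = 3900/24 - 30/48 = 161.875.
        z = (W - E[W]) / sqrt(Var[W]) = (20 - 39) / 12.7230 = -1.4934.
        Two-sided p = 2*Phi(z) = 0.135344.
Step 6: alpha = 0.1. fail to reject H0.

W+ = 58, W- = 20, W = min = 20, p = 0.135344, fail to reject H0.
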